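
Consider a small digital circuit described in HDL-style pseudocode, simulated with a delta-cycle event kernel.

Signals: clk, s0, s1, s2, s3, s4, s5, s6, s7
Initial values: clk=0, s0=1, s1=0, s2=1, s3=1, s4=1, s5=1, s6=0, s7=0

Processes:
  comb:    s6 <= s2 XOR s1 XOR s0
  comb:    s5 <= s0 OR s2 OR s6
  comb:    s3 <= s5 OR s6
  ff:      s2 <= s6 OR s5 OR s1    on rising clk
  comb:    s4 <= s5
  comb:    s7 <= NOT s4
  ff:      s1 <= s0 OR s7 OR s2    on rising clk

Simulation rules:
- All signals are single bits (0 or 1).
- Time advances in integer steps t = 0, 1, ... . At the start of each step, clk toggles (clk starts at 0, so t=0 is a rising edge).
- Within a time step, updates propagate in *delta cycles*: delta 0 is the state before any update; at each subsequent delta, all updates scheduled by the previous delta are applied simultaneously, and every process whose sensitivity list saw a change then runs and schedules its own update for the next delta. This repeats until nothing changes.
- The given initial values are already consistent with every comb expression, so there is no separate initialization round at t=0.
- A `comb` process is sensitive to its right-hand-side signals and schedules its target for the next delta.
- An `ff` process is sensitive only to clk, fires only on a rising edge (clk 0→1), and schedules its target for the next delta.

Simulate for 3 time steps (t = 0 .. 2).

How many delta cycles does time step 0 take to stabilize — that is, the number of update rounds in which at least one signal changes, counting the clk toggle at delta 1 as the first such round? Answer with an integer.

3

[bits: s4,s0,clk,s3,s6,s2,s7,s1,s5]
t=0: Δ0=110101001 Δ1=111101001 Δ2=111101011 Δ3=111111011 | 3Δ
t=1: Δ0=111111011 Δ1=110111011 | 1Δ
t=2: Δ0=110111011 Δ1=111111011 | 1Δ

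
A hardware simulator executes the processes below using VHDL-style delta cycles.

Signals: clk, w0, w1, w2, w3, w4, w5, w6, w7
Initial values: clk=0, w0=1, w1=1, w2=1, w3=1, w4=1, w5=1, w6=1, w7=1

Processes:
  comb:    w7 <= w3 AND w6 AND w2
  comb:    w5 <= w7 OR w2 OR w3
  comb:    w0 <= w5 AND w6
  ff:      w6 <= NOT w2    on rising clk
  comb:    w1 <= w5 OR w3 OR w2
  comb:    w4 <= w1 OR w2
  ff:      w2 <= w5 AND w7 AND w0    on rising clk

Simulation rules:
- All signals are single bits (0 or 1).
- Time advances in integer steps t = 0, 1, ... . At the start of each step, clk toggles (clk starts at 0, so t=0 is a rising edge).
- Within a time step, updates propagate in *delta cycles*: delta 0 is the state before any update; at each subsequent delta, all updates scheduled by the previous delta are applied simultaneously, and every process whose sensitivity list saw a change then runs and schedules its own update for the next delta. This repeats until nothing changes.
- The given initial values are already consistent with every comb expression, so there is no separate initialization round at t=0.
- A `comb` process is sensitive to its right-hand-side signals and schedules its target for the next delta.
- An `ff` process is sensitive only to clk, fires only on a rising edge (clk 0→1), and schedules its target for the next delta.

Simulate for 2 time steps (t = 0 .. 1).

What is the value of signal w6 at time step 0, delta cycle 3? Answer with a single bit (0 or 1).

0

t=0 Δ0: w3=1 w4=1 w5=1 w1=1 w6=1 w7=1 w0=1 clk=0 w2=1
  Δ1: clk:0→1
  Δ2: w6:1→0
  Δ3: w7:1→0, w0:1→0
  (3Δ to stable)
t=1 Δ0: w3=1 w4=1 w5=1 w1=1 w6=0 w7=0 w0=0 clk=1 w2=1
  Δ1: clk:1→0
  (1Δ to stable)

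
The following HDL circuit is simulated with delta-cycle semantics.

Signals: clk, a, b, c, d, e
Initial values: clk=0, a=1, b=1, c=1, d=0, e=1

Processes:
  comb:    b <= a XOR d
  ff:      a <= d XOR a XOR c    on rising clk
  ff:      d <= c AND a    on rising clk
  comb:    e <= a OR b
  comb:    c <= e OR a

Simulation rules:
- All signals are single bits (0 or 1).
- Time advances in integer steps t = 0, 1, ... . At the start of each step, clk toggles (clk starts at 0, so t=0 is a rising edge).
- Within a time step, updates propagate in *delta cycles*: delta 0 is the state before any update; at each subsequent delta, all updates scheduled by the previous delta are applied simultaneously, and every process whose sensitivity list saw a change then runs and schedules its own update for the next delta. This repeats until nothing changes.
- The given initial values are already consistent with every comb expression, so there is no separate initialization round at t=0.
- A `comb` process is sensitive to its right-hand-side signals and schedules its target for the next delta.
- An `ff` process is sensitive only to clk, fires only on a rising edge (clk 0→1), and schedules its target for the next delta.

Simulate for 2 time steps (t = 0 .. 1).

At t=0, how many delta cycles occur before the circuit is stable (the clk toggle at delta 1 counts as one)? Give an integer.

2

[bits: b,d,a,clk,c,e]
t=0: Δ0=101011 Δ1=101111 Δ2=110111 | 2Δ
t=1: Δ0=110111 Δ1=110011 | 1Δ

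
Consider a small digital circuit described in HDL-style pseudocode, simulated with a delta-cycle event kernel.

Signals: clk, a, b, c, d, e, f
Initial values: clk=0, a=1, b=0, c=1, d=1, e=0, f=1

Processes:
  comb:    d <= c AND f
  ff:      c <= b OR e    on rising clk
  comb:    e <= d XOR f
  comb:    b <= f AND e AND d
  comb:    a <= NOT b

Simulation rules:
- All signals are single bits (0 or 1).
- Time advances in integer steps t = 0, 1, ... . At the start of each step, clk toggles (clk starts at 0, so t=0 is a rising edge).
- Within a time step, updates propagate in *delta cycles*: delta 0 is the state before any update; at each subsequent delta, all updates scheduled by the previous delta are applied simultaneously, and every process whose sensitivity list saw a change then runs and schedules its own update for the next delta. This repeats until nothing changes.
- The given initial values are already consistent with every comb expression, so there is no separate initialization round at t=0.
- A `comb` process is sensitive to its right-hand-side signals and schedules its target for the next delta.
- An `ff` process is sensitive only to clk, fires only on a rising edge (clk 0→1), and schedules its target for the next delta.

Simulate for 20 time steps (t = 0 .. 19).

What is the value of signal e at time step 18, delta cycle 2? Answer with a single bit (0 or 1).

1

t=0 Δ0: clk=0 f=1 e=0 b=0 c=1 a=1 d=1
  Δ1: clk:0→1
  Δ2: c:1→0
  Δ3: d:1→0
  Δ4: e:0→1
  (4Δ to stable)
t=1 Δ0: clk=1 f=1 e=1 b=0 c=0 a=1 d=0
  Δ1: clk:1→0
  (1Δ to stable)
t=2 Δ0: clk=0 f=1 e=1 b=0 c=0 a=1 d=0
  Δ1: clk:0→1
  Δ2: c:0→1
  Δ3: d:0→1
  Δ4: e:1→0, b:0→1
  Δ5: b:1→0, a:1→0
  Δ6: a:0→1
  (6Δ to stable)
t=3 Δ0: clk=1 f=1 e=0 b=0 c=1 a=1 d=1
  Δ1: clk:1→0
  (1Δ to stable)
t=4 Δ0: clk=0 f=1 e=0 b=0 c=1 a=1 d=1
  Δ1: clk:0→1
  Δ2: c:1→0
  Δ3: d:1→0
  Δ4: e:0→1
  (4Δ to stable)
t=5 Δ0: clk=1 f=1 e=1 b=0 c=0 a=1 d=0
  Δ1: clk:1→0
  (1Δ to stable)
t=6 Δ0: clk=0 f=1 e=1 b=0 c=0 a=1 d=0
  Δ1: clk:0→1
  Δ2: c:0→1
  Δ3: d:0→1
  Δ4: e:1→0, b:0→1
  Δ5: b:1→0, a:1→0
  Δ6: a:0→1
  (6Δ to stable)
t=7 Δ0: clk=1 f=1 e=0 b=0 c=1 a=1 d=1
  Δ1: clk:1→0
  (1Δ to stable)
t=8 Δ0: clk=0 f=1 e=0 b=0 c=1 a=1 d=1
  Δ1: clk:0→1
  Δ2: c:1→0
  Δ3: d:1→0
  Δ4: e:0→1
  (4Δ to stable)
t=9 Δ0: clk=1 f=1 e=1 b=0 c=0 a=1 d=0
  Δ1: clk:1→0
  (1Δ to stable)
t=10 Δ0: clk=0 f=1 e=1 b=0 c=0 a=1 d=0
  Δ1: clk:0→1
  Δ2: c:0→1
  Δ3: d:0→1
  Δ4: e:1→0, b:0→1
  Δ5: b:1→0, a:1→0
  Δ6: a:0→1
  (6Δ to stable)
t=11 Δ0: clk=1 f=1 e=0 b=0 c=1 a=1 d=1
  Δ1: clk:1→0
  (1Δ to stable)
t=12 Δ0: clk=0 f=1 e=0 b=0 c=1 a=1 d=1
  Δ1: clk:0→1
  Δ2: c:1→0
  Δ3: d:1→0
  Δ4: e:0→1
  (4Δ to stable)
t=13 Δ0: clk=1 f=1 e=1 b=0 c=0 a=1 d=0
  Δ1: clk:1→0
  (1Δ to stable)
t=14 Δ0: clk=0 f=1 e=1 b=0 c=0 a=1 d=0
  Δ1: clk:0→1
  Δ2: c:0→1
  Δ3: d:0→1
  Δ4: e:1→0, b:0→1
  Δ5: b:1→0, a:1→0
  Δ6: a:0→1
  (6Δ to stable)
t=15 Δ0: clk=1 f=1 e=0 b=0 c=1 a=1 d=1
  Δ1: clk:1→0
  (1Δ to stable)
t=16 Δ0: clk=0 f=1 e=0 b=0 c=1 a=1 d=1
  Δ1: clk:0→1
  Δ2: c:1→0
  Δ3: d:1→0
  Δ4: e:0→1
  (4Δ to stable)
t=17 Δ0: clk=1 f=1 e=1 b=0 c=0 a=1 d=0
  Δ1: clk:1→0
  (1Δ to stable)
t=18 Δ0: clk=0 f=1 e=1 b=0 c=0 a=1 d=0
  Δ1: clk:0→1
  Δ2: c:0→1
  Δ3: d:0→1
  Δ4: e:1→0, b:0→1
  Δ5: b:1→0, a:1→0
  Δ6: a:0→1
  (6Δ to stable)
t=19 Δ0: clk=1 f=1 e=0 b=0 c=1 a=1 d=1
  Δ1: clk:1→0
  (1Δ to stable)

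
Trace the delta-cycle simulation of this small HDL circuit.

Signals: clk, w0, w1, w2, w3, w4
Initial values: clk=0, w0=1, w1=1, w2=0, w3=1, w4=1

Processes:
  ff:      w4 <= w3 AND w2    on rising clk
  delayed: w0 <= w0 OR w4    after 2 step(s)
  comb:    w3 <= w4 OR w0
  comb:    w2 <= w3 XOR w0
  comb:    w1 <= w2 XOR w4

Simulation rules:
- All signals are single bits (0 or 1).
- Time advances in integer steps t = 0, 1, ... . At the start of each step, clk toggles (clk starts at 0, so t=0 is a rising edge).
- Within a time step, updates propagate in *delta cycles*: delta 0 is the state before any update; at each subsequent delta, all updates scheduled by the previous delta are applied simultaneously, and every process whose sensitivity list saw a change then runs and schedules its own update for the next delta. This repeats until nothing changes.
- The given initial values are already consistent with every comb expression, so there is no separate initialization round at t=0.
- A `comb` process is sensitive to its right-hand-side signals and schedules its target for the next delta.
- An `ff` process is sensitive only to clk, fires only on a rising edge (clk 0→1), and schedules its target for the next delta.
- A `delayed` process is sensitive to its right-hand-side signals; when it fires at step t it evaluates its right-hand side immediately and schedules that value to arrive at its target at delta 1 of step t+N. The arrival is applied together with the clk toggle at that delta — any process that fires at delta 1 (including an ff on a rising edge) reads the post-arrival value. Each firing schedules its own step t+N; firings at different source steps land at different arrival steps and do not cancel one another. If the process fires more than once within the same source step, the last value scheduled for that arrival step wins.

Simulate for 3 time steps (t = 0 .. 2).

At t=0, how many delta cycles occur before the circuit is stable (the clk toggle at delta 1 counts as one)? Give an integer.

3

t0.Δ0 w1=1 w0=1 clk=0 w3=1 w2=0 w4=1
t0.Δ1 w1=1 w0=1 clk=1 w3=1 w2=0 w4=1
t0.Δ2 w1=1 w0=1 clk=1 w3=1 w2=0 w4=0
t0.Δ3 w1=0 w0=1 clk=1 w3=1 w2=0 w4=0
t1.Δ0 w1=0 w0=1 clk=1 w3=1 w2=0 w4=0
t1.Δ1 w1=0 w0=1 clk=0 w3=1 w2=0 w4=0
t2.Δ0 w1=0 w0=1 clk=0 w3=1 w2=0 w4=0
t2.Δ1 w1=0 w0=1 clk=1 w3=1 w2=0 w4=0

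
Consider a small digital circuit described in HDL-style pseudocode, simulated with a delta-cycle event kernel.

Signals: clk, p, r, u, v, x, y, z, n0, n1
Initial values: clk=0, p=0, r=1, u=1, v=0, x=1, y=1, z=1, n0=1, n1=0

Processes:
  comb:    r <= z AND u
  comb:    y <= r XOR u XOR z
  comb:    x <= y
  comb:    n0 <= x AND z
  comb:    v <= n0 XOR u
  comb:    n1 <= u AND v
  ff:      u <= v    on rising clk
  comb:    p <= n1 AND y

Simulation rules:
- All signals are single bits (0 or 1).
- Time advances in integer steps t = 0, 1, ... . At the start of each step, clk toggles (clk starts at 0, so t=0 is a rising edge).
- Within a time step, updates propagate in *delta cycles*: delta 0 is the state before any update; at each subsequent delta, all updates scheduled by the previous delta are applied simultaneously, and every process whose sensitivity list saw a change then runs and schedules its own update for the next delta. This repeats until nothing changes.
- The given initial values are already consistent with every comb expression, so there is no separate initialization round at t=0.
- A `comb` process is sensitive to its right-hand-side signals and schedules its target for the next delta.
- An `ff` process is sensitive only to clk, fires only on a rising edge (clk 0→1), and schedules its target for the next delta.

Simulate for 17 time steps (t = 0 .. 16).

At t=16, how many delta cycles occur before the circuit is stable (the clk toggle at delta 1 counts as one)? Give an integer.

[bits: clk,u,p,n0,z,v,y,n1,r,x]
t=0: Δ0=0101101011 Δ1=1101101011 Δ2=1001101011 Δ3=1001110001 Δ4=1001111000 Δ5=1000111001 Δ6=1001101001 Δ7=1001111001 | 7Δ
t=1: Δ0=1001111001 Δ1=0001111001 | 1Δ
t=2: Δ0=0001111001 Δ1=1001111001 Δ2=1101111001 Δ3=1101100111 Δ4=1101101010 Δ5=1100101011 Δ6=1101111011 Δ7=1101101111 Δ8=1111101011 Δ9=1101101011 | 9Δ
t=3: Δ0=1101101011 Δ1=0101101011 | 1Δ
t=4: Δ0=0101101011 Δ1=1101101011 Δ2=1001101011 Δ3=1001110001 Δ4=1001111000 Δ5=1000111001 Δ6=1001101001 Δ7=1001111001 | 7Δ
t=5: Δ0=1001111001 Δ1=0001111001 | 1Δ
t=6: Δ0=0001111001 Δ1=1001111001 Δ2=1101111001 Δ3=1101100111 Δ4=1101101010 Δ5=1100101011 Δ6=1101111011 Δ7=1101101111 Δ8=1111101011 Δ9=1101101011 | 9Δ
t=7: Δ0=1101101011 Δ1=0101101011 | 1Δ
t=8: Δ0=0101101011 Δ1=1101101011 Δ2=1001101011 Δ3=1001110001 Δ4=1001111000 Δ5=1000111001 Δ6=1001101001 Δ7=1001111001 | 7Δ
t=9: Δ0=1001111001 Δ1=0001111001 | 1Δ
t=10: Δ0=0001111001 Δ1=1001111001 Δ2=1101111001 Δ3=1101100111 Δ4=1101101010 Δ5=1100101011 Δ6=1101111011 Δ7=1101101111 Δ8=1111101011 Δ9=1101101011 | 9Δ
t=11: Δ0=1101101011 Δ1=0101101011 | 1Δ
t=12: Δ0=0101101011 Δ1=1101101011 Δ2=1001101011 Δ3=1001110001 Δ4=1001111000 Δ5=1000111001 Δ6=1001101001 Δ7=1001111001 | 7Δ
t=13: Δ0=1001111001 Δ1=0001111001 | 1Δ
t=14: Δ0=0001111001 Δ1=1001111001 Δ2=1101111001 Δ3=1101100111 Δ4=1101101010 Δ5=1100101011 Δ6=1101111011 Δ7=1101101111 Δ8=1111101011 Δ9=1101101011 | 9Δ
t=15: Δ0=1101101011 Δ1=0101101011 | 1Δ
t=16: Δ0=0101101011 Δ1=1101101011 Δ2=1001101011 Δ3=1001110001 Δ4=1001111000 Δ5=1000111001 Δ6=1001101001 Δ7=1001111001 | 7Δ

7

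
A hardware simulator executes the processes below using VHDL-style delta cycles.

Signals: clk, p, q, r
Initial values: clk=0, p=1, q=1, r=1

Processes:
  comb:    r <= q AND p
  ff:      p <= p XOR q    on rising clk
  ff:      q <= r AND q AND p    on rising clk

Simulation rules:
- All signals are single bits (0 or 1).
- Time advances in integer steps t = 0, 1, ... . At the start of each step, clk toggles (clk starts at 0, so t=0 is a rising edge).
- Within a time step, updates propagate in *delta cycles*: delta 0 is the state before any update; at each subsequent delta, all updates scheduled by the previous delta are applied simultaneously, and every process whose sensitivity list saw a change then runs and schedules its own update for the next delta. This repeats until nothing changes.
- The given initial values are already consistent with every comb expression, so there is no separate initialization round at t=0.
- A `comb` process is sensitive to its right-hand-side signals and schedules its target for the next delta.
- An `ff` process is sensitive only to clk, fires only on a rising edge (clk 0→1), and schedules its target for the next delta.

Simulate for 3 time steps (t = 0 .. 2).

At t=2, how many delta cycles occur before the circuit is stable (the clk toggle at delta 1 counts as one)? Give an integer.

2

t0.Δ0 clk=0 p=1 q=1 r=1
t0.Δ1 clk=1 p=1 q=1 r=1
t0.Δ2 clk=1 p=0 q=1 r=1
t0.Δ3 clk=1 p=0 q=1 r=0
t1.Δ0 clk=1 p=0 q=1 r=0
t1.Δ1 clk=0 p=0 q=1 r=0
t2.Δ0 clk=0 p=0 q=1 r=0
t2.Δ1 clk=1 p=0 q=1 r=0
t2.Δ2 clk=1 p=1 q=0 r=0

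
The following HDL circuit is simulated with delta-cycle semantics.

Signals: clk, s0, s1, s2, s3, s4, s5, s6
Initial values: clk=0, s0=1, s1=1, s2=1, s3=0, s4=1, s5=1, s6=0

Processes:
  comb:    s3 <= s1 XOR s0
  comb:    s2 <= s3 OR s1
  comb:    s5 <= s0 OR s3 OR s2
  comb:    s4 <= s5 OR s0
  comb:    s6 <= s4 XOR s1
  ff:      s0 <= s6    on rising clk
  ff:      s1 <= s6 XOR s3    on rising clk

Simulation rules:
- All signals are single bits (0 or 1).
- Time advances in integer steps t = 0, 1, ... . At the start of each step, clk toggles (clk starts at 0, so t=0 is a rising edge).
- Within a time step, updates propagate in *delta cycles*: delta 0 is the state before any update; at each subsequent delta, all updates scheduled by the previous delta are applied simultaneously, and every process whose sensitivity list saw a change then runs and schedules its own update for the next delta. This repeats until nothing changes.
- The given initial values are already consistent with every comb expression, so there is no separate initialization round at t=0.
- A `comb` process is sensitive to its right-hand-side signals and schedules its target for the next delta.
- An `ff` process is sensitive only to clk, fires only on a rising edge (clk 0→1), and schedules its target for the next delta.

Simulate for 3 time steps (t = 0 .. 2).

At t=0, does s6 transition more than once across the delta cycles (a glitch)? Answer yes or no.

t=0 Δ0: clk=0 s2=1 s5=1 s3=0 s0=1 s4=1 s6=0 s1=1
  Δ1: clk:0→1
  Δ2: s0:1→0, s1:1→0
  Δ3: s2:1→0, s6:0→1
  Δ4: s5:1→0
  Δ5: s4:1→0
  Δ6: s6:1→0
  (6Δ to stable)
t=1 Δ0: clk=1 s2=0 s5=0 s3=0 s0=0 s4=0 s6=0 s1=0
  Δ1: clk:1→0
  (1Δ to stable)
t=2 Δ0: clk=0 s2=0 s5=0 s3=0 s0=0 s4=0 s6=0 s1=0
  Δ1: clk:0→1
  (1Δ to stable)

yes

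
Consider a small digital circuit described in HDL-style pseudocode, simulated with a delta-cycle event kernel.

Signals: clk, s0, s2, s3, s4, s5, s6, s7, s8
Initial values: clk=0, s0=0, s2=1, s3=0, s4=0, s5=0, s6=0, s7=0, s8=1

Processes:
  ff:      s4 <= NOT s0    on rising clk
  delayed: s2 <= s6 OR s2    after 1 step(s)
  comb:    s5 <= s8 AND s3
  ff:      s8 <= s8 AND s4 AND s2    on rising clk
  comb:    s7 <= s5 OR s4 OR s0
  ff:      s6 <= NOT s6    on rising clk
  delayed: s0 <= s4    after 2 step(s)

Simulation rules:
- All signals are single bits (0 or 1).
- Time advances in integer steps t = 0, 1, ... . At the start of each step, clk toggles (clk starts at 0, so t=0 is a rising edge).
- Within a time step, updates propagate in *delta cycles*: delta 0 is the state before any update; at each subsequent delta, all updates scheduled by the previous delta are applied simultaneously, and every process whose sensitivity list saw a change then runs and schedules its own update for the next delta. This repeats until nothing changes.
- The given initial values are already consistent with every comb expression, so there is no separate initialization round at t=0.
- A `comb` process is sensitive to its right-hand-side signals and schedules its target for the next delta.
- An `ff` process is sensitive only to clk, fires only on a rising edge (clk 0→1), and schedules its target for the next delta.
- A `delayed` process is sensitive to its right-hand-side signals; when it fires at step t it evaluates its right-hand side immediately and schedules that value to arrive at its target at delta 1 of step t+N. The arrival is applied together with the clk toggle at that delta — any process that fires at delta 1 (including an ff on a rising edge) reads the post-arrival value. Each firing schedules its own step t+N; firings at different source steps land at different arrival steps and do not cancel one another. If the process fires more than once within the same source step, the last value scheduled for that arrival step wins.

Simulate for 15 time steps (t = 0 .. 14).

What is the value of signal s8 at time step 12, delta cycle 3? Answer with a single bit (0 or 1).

0

[bits: s6,s4,s8,s2,s3,s5,s7,s0,clk]
t=0: Δ0=001100000 Δ1=001100001 Δ2=110100001 Δ3=110100101 | 3Δ
t=1: Δ0=110100101 Δ1=110100100 | 1Δ
t=2: Δ0=110100100 Δ1=110100111 Δ2=000100111 | 2Δ
t=3: Δ0=000100111 Δ1=000100110 | 1Δ
t=4: Δ0=000100110 Δ1=000100101 Δ2=110100001 Δ3=110100101 | 3Δ
t=5: Δ0=110100101 Δ1=110100100 | 1Δ
t=6: Δ0=110100100 Δ1=110100111 Δ2=000100111 | 2Δ
t=7: Δ0=000100111 Δ1=000100110 | 1Δ
t=8: Δ0=000100110 Δ1=000100101 Δ2=110100001 Δ3=110100101 | 3Δ
t=9: Δ0=110100101 Δ1=110100100 | 1Δ
t=10: Δ0=110100100 Δ1=110100111 Δ2=000100111 | 2Δ
t=11: Δ0=000100111 Δ1=000100110 | 1Δ
t=12: Δ0=000100110 Δ1=000100101 Δ2=110100001 Δ3=110100101 | 3Δ
t=13: Δ0=110100101 Δ1=110100100 | 1Δ
t=14: Δ0=110100100 Δ1=110100111 Δ2=000100111 | 2Δ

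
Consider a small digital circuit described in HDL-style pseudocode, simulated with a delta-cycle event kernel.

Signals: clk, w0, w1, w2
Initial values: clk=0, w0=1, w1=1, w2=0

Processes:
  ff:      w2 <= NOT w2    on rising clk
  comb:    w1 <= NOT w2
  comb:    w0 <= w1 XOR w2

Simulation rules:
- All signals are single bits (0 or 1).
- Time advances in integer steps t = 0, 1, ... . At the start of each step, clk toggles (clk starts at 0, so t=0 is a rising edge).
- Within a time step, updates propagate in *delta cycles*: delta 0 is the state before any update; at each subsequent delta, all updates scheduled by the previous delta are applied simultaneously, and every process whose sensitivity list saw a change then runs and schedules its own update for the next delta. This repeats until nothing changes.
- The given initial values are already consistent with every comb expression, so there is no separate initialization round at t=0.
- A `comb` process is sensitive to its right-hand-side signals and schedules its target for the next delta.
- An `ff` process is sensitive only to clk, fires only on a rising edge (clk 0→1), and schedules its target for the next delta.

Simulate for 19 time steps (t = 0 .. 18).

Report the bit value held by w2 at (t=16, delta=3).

t0.Δ0 w0=1 clk=0 w1=1 w2=0
t0.Δ1 w0=1 clk=1 w1=1 w2=0
t0.Δ2 w0=1 clk=1 w1=1 w2=1
t0.Δ3 w0=0 clk=1 w1=0 w2=1
t0.Δ4 w0=1 clk=1 w1=0 w2=1
t1.Δ0 w0=1 clk=1 w1=0 w2=1
t1.Δ1 w0=1 clk=0 w1=0 w2=1
t2.Δ0 w0=1 clk=0 w1=0 w2=1
t2.Δ1 w0=1 clk=1 w1=0 w2=1
t2.Δ2 w0=1 clk=1 w1=0 w2=0
t2.Δ3 w0=0 clk=1 w1=1 w2=0
t2.Δ4 w0=1 clk=1 w1=1 w2=0
t3.Δ0 w0=1 clk=1 w1=1 w2=0
t3.Δ1 w0=1 clk=0 w1=1 w2=0
t4.Δ0 w0=1 clk=0 w1=1 w2=0
t4.Δ1 w0=1 clk=1 w1=1 w2=0
t4.Δ2 w0=1 clk=1 w1=1 w2=1
t4.Δ3 w0=0 clk=1 w1=0 w2=1
t4.Δ4 w0=1 clk=1 w1=0 w2=1
t5.Δ0 w0=1 clk=1 w1=0 w2=1
t5.Δ1 w0=1 clk=0 w1=0 w2=1
t6.Δ0 w0=1 clk=0 w1=0 w2=1
t6.Δ1 w0=1 clk=1 w1=0 w2=1
t6.Δ2 w0=1 clk=1 w1=0 w2=0
t6.Δ3 w0=0 clk=1 w1=1 w2=0
t6.Δ4 w0=1 clk=1 w1=1 w2=0
t7.Δ0 w0=1 clk=1 w1=1 w2=0
t7.Δ1 w0=1 clk=0 w1=1 w2=0
t8.Δ0 w0=1 clk=0 w1=1 w2=0
t8.Δ1 w0=1 clk=1 w1=1 w2=0
t8.Δ2 w0=1 clk=1 w1=1 w2=1
t8.Δ3 w0=0 clk=1 w1=0 w2=1
t8.Δ4 w0=1 clk=1 w1=0 w2=1
t9.Δ0 w0=1 clk=1 w1=0 w2=1
t9.Δ1 w0=1 clk=0 w1=0 w2=1
t10.Δ0 w0=1 clk=0 w1=0 w2=1
t10.Δ1 w0=1 clk=1 w1=0 w2=1
t10.Δ2 w0=1 clk=1 w1=0 w2=0
t10.Δ3 w0=0 clk=1 w1=1 w2=0
t10.Δ4 w0=1 clk=1 w1=1 w2=0
t11.Δ0 w0=1 clk=1 w1=1 w2=0
t11.Δ1 w0=1 clk=0 w1=1 w2=0
t12.Δ0 w0=1 clk=0 w1=1 w2=0
t12.Δ1 w0=1 clk=1 w1=1 w2=0
t12.Δ2 w0=1 clk=1 w1=1 w2=1
t12.Δ3 w0=0 clk=1 w1=0 w2=1
t12.Δ4 w0=1 clk=1 w1=0 w2=1
t13.Δ0 w0=1 clk=1 w1=0 w2=1
t13.Δ1 w0=1 clk=0 w1=0 w2=1
t14.Δ0 w0=1 clk=0 w1=0 w2=1
t14.Δ1 w0=1 clk=1 w1=0 w2=1
t14.Δ2 w0=1 clk=1 w1=0 w2=0
t14.Δ3 w0=0 clk=1 w1=1 w2=0
t14.Δ4 w0=1 clk=1 w1=1 w2=0
t15.Δ0 w0=1 clk=1 w1=1 w2=0
t15.Δ1 w0=1 clk=0 w1=1 w2=0
t16.Δ0 w0=1 clk=0 w1=1 w2=0
t16.Δ1 w0=1 clk=1 w1=1 w2=0
t16.Δ2 w0=1 clk=1 w1=1 w2=1
t16.Δ3 w0=0 clk=1 w1=0 w2=1
t16.Δ4 w0=1 clk=1 w1=0 w2=1
t17.Δ0 w0=1 clk=1 w1=0 w2=1
t17.Δ1 w0=1 clk=0 w1=0 w2=1
t18.Δ0 w0=1 clk=0 w1=0 w2=1
t18.Δ1 w0=1 clk=1 w1=0 w2=1
t18.Δ2 w0=1 clk=1 w1=0 w2=0
t18.Δ3 w0=0 clk=1 w1=1 w2=0
t18.Δ4 w0=1 clk=1 w1=1 w2=0

1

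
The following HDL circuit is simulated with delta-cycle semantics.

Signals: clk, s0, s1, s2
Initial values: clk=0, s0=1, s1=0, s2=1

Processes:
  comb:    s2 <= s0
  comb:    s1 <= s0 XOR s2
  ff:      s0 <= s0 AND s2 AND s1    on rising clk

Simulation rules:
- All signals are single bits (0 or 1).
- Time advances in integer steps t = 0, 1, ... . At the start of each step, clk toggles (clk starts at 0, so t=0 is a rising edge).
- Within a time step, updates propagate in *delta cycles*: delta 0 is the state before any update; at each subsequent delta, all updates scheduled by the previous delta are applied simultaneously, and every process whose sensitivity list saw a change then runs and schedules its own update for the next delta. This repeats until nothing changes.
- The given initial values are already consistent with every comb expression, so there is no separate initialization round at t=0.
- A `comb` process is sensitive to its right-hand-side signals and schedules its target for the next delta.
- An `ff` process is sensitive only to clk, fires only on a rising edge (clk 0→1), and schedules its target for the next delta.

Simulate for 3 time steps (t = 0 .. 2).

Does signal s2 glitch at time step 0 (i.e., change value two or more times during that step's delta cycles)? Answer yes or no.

no

[bits: clk,s2,s0,s1]
t=0: Δ0=0110 Δ1=1110 Δ2=1100 Δ3=1001 Δ4=1000 | 4Δ
t=1: Δ0=1000 Δ1=0000 | 1Δ
t=2: Δ0=0000 Δ1=1000 | 1Δ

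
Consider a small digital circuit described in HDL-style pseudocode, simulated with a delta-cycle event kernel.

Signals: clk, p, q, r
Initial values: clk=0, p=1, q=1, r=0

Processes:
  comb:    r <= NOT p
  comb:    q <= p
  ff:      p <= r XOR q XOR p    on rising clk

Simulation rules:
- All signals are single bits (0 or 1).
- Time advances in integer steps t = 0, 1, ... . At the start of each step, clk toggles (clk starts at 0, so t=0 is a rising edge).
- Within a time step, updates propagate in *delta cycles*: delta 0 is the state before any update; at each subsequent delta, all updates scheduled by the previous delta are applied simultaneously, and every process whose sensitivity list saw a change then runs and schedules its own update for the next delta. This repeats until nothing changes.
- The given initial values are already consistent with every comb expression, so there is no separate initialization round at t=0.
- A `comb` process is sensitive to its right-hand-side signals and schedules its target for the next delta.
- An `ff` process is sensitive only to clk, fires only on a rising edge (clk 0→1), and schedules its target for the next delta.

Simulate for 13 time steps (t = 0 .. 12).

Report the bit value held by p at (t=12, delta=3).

0

t=0 Δ0: clk=0 r=0 q=1 p=1
  Δ1: clk:0→1
  Δ2: p:1→0
  Δ3: r:0→1, q:1→0
  (3Δ to stable)
t=1 Δ0: clk=1 r=1 q=0 p=0
  Δ1: clk:1→0
  (1Δ to stable)
t=2 Δ0: clk=0 r=1 q=0 p=0
  Δ1: clk:0→1
  Δ2: p:0→1
  Δ3: r:1→0, q:0→1
  (3Δ to stable)
t=3 Δ0: clk=1 r=0 q=1 p=1
  Δ1: clk:1→0
  (1Δ to stable)
t=4 Δ0: clk=0 r=0 q=1 p=1
  Δ1: clk:0→1
  Δ2: p:1→0
  Δ3: r:0→1, q:1→0
  (3Δ to stable)
t=5 Δ0: clk=1 r=1 q=0 p=0
  Δ1: clk:1→0
  (1Δ to stable)
t=6 Δ0: clk=0 r=1 q=0 p=0
  Δ1: clk:0→1
  Δ2: p:0→1
  Δ3: r:1→0, q:0→1
  (3Δ to stable)
t=7 Δ0: clk=1 r=0 q=1 p=1
  Δ1: clk:1→0
  (1Δ to stable)
t=8 Δ0: clk=0 r=0 q=1 p=1
  Δ1: clk:0→1
  Δ2: p:1→0
  Δ3: r:0→1, q:1→0
  (3Δ to stable)
t=9 Δ0: clk=1 r=1 q=0 p=0
  Δ1: clk:1→0
  (1Δ to stable)
t=10 Δ0: clk=0 r=1 q=0 p=0
  Δ1: clk:0→1
  Δ2: p:0→1
  Δ3: r:1→0, q:0→1
  (3Δ to stable)
t=11 Δ0: clk=1 r=0 q=1 p=1
  Δ1: clk:1→0
  (1Δ to stable)
t=12 Δ0: clk=0 r=0 q=1 p=1
  Δ1: clk:0→1
  Δ2: p:1→0
  Δ3: r:0→1, q:1→0
  (3Δ to stable)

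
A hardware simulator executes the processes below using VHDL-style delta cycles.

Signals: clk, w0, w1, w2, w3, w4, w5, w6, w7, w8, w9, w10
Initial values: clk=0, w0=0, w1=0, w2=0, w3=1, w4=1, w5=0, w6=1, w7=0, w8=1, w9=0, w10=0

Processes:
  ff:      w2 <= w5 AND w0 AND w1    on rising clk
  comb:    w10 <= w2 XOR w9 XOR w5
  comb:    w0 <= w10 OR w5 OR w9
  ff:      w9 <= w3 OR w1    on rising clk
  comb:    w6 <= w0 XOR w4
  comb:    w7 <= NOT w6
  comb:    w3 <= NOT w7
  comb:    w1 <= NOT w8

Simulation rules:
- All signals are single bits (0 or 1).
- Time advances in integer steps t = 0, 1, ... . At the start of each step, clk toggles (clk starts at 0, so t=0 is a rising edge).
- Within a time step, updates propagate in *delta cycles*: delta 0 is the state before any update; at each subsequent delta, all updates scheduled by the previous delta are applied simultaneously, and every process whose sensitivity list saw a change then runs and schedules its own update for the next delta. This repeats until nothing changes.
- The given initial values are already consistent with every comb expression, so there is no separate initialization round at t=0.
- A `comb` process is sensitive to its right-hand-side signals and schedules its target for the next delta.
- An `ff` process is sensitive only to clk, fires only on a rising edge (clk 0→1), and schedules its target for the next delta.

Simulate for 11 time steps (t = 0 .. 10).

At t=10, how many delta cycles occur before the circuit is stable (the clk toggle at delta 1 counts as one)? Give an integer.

t0.Δ0 w4=1 w7=0 w2=0 clk=0 w10=0 w8=1 w0=0 w3=1 w5=0 w1=0 w6=1 w9=0
t0.Δ1 w4=1 w7=0 w2=0 clk=1 w10=0 w8=1 w0=0 w3=1 w5=0 w1=0 w6=1 w9=0
t0.Δ2 w4=1 w7=0 w2=0 clk=1 w10=0 w8=1 w0=0 w3=1 w5=0 w1=0 w6=1 w9=1
t0.Δ3 w4=1 w7=0 w2=0 clk=1 w10=1 w8=1 w0=1 w3=1 w5=0 w1=0 w6=1 w9=1
t0.Δ4 w4=1 w7=0 w2=0 clk=1 w10=1 w8=1 w0=1 w3=1 w5=0 w1=0 w6=0 w9=1
t0.Δ5 w4=1 w7=1 w2=0 clk=1 w10=1 w8=1 w0=1 w3=1 w5=0 w1=0 w6=0 w9=1
t0.Δ6 w4=1 w7=1 w2=0 clk=1 w10=1 w8=1 w0=1 w3=0 w5=0 w1=0 w6=0 w9=1
t1.Δ0 w4=1 w7=1 w2=0 clk=1 w10=1 w8=1 w0=1 w3=0 w5=0 w1=0 w6=0 w9=1
t1.Δ1 w4=1 w7=1 w2=0 clk=0 w10=1 w8=1 w0=1 w3=0 w5=0 w1=0 w6=0 w9=1
t2.Δ0 w4=1 w7=1 w2=0 clk=0 w10=1 w8=1 w0=1 w3=0 w5=0 w1=0 w6=0 w9=1
t2.Δ1 w4=1 w7=1 w2=0 clk=1 w10=1 w8=1 w0=1 w3=0 w5=0 w1=0 w6=0 w9=1
t2.Δ2 w4=1 w7=1 w2=0 clk=1 w10=1 w8=1 w0=1 w3=0 w5=0 w1=0 w6=0 w9=0
t2.Δ3 w4=1 w7=1 w2=0 clk=1 w10=0 w8=1 w0=1 w3=0 w5=0 w1=0 w6=0 w9=0
t2.Δ4 w4=1 w7=1 w2=0 clk=1 w10=0 w8=1 w0=0 w3=0 w5=0 w1=0 w6=0 w9=0
t2.Δ5 w4=1 w7=1 w2=0 clk=1 w10=0 w8=1 w0=0 w3=0 w5=0 w1=0 w6=1 w9=0
t2.Δ6 w4=1 w7=0 w2=0 clk=1 w10=0 w8=1 w0=0 w3=0 w5=0 w1=0 w6=1 w9=0
t2.Δ7 w4=1 w7=0 w2=0 clk=1 w10=0 w8=1 w0=0 w3=1 w5=0 w1=0 w6=1 w9=0
t3.Δ0 w4=1 w7=0 w2=0 clk=1 w10=0 w8=1 w0=0 w3=1 w5=0 w1=0 w6=1 w9=0
t3.Δ1 w4=1 w7=0 w2=0 clk=0 w10=0 w8=1 w0=0 w3=1 w5=0 w1=0 w6=1 w9=0
t4.Δ0 w4=1 w7=0 w2=0 clk=0 w10=0 w8=1 w0=0 w3=1 w5=0 w1=0 w6=1 w9=0
t4.Δ1 w4=1 w7=0 w2=0 clk=1 w10=0 w8=1 w0=0 w3=1 w5=0 w1=0 w6=1 w9=0
t4.Δ2 w4=1 w7=0 w2=0 clk=1 w10=0 w8=1 w0=0 w3=1 w5=0 w1=0 w6=1 w9=1
t4.Δ3 w4=1 w7=0 w2=0 clk=1 w10=1 w8=1 w0=1 w3=1 w5=0 w1=0 w6=1 w9=1
t4.Δ4 w4=1 w7=0 w2=0 clk=1 w10=1 w8=1 w0=1 w3=1 w5=0 w1=0 w6=0 w9=1
t4.Δ5 w4=1 w7=1 w2=0 clk=1 w10=1 w8=1 w0=1 w3=1 w5=0 w1=0 w6=0 w9=1
t4.Δ6 w4=1 w7=1 w2=0 clk=1 w10=1 w8=1 w0=1 w3=0 w5=0 w1=0 w6=0 w9=1
t5.Δ0 w4=1 w7=1 w2=0 clk=1 w10=1 w8=1 w0=1 w3=0 w5=0 w1=0 w6=0 w9=1
t5.Δ1 w4=1 w7=1 w2=0 clk=0 w10=1 w8=1 w0=1 w3=0 w5=0 w1=0 w6=0 w9=1
t6.Δ0 w4=1 w7=1 w2=0 clk=0 w10=1 w8=1 w0=1 w3=0 w5=0 w1=0 w6=0 w9=1
t6.Δ1 w4=1 w7=1 w2=0 clk=1 w10=1 w8=1 w0=1 w3=0 w5=0 w1=0 w6=0 w9=1
t6.Δ2 w4=1 w7=1 w2=0 clk=1 w10=1 w8=1 w0=1 w3=0 w5=0 w1=0 w6=0 w9=0
t6.Δ3 w4=1 w7=1 w2=0 clk=1 w10=0 w8=1 w0=1 w3=0 w5=0 w1=0 w6=0 w9=0
t6.Δ4 w4=1 w7=1 w2=0 clk=1 w10=0 w8=1 w0=0 w3=0 w5=0 w1=0 w6=0 w9=0
t6.Δ5 w4=1 w7=1 w2=0 clk=1 w10=0 w8=1 w0=0 w3=0 w5=0 w1=0 w6=1 w9=0
t6.Δ6 w4=1 w7=0 w2=0 clk=1 w10=0 w8=1 w0=0 w3=0 w5=0 w1=0 w6=1 w9=0
t6.Δ7 w4=1 w7=0 w2=0 clk=1 w10=0 w8=1 w0=0 w3=1 w5=0 w1=0 w6=1 w9=0
t7.Δ0 w4=1 w7=0 w2=0 clk=1 w10=0 w8=1 w0=0 w3=1 w5=0 w1=0 w6=1 w9=0
t7.Δ1 w4=1 w7=0 w2=0 clk=0 w10=0 w8=1 w0=0 w3=1 w5=0 w1=0 w6=1 w9=0
t8.Δ0 w4=1 w7=0 w2=0 clk=0 w10=0 w8=1 w0=0 w3=1 w5=0 w1=0 w6=1 w9=0
t8.Δ1 w4=1 w7=0 w2=0 clk=1 w10=0 w8=1 w0=0 w3=1 w5=0 w1=0 w6=1 w9=0
t8.Δ2 w4=1 w7=0 w2=0 clk=1 w10=0 w8=1 w0=0 w3=1 w5=0 w1=0 w6=1 w9=1
t8.Δ3 w4=1 w7=0 w2=0 clk=1 w10=1 w8=1 w0=1 w3=1 w5=0 w1=0 w6=1 w9=1
t8.Δ4 w4=1 w7=0 w2=0 clk=1 w10=1 w8=1 w0=1 w3=1 w5=0 w1=0 w6=0 w9=1
t8.Δ5 w4=1 w7=1 w2=0 clk=1 w10=1 w8=1 w0=1 w3=1 w5=0 w1=0 w6=0 w9=1
t8.Δ6 w4=1 w7=1 w2=0 clk=1 w10=1 w8=1 w0=1 w3=0 w5=0 w1=0 w6=0 w9=1
t9.Δ0 w4=1 w7=1 w2=0 clk=1 w10=1 w8=1 w0=1 w3=0 w5=0 w1=0 w6=0 w9=1
t9.Δ1 w4=1 w7=1 w2=0 clk=0 w10=1 w8=1 w0=1 w3=0 w5=0 w1=0 w6=0 w9=1
t10.Δ0 w4=1 w7=1 w2=0 clk=0 w10=1 w8=1 w0=1 w3=0 w5=0 w1=0 w6=0 w9=1
t10.Δ1 w4=1 w7=1 w2=0 clk=1 w10=1 w8=1 w0=1 w3=0 w5=0 w1=0 w6=0 w9=1
t10.Δ2 w4=1 w7=1 w2=0 clk=1 w10=1 w8=1 w0=1 w3=0 w5=0 w1=0 w6=0 w9=0
t10.Δ3 w4=1 w7=1 w2=0 clk=1 w10=0 w8=1 w0=1 w3=0 w5=0 w1=0 w6=0 w9=0
t10.Δ4 w4=1 w7=1 w2=0 clk=1 w10=0 w8=1 w0=0 w3=0 w5=0 w1=0 w6=0 w9=0
t10.Δ5 w4=1 w7=1 w2=0 clk=1 w10=0 w8=1 w0=0 w3=0 w5=0 w1=0 w6=1 w9=0
t10.Δ6 w4=1 w7=0 w2=0 clk=1 w10=0 w8=1 w0=0 w3=0 w5=0 w1=0 w6=1 w9=0
t10.Δ7 w4=1 w7=0 w2=0 clk=1 w10=0 w8=1 w0=0 w3=1 w5=0 w1=0 w6=1 w9=0

7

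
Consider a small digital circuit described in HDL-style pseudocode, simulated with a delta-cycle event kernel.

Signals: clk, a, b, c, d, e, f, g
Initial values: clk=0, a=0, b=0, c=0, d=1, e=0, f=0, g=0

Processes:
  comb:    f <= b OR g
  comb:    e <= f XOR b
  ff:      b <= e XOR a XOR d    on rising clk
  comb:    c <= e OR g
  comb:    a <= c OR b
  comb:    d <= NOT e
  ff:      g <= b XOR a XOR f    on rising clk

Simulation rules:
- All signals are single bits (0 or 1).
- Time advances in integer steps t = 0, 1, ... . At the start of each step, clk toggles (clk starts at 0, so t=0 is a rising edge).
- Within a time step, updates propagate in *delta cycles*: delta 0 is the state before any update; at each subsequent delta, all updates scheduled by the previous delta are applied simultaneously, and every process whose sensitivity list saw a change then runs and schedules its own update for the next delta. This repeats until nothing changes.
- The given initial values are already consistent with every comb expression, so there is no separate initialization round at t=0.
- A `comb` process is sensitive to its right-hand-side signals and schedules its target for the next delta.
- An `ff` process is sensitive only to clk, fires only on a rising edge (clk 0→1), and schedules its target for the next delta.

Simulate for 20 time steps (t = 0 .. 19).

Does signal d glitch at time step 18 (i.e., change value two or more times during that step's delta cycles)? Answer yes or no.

yes

t0.Δ0 b=0 e=0 d=1 g=0 clk=0 a=0 f=0 c=0
t0.Δ1 b=0 e=0 d=1 g=0 clk=1 a=0 f=0 c=0
t0.Δ2 b=1 e=0 d=1 g=0 clk=1 a=0 f=0 c=0
t0.Δ3 b=1 e=1 d=1 g=0 clk=1 a=1 f=1 c=0
t0.Δ4 b=1 e=0 d=0 g=0 clk=1 a=1 f=1 c=1
t0.Δ5 b=1 e=0 d=1 g=0 clk=1 a=1 f=1 c=0
t1.Δ0 b=1 e=0 d=1 g=0 clk=1 a=1 f=1 c=0
t1.Δ1 b=1 e=0 d=1 g=0 clk=0 a=1 f=1 c=0
t2.Δ0 b=1 e=0 d=1 g=0 clk=0 a=1 f=1 c=0
t2.Δ1 b=1 e=0 d=1 g=0 clk=1 a=1 f=1 c=0
t2.Δ2 b=0 e=0 d=1 g=1 clk=1 a=1 f=1 c=0
t2.Δ3 b=0 e=1 d=1 g=1 clk=1 a=0 f=1 c=1
t2.Δ4 b=0 e=1 d=0 g=1 clk=1 a=1 f=1 c=1
t3.Δ0 b=0 e=1 d=0 g=1 clk=1 a=1 f=1 c=1
t3.Δ1 b=0 e=1 d=0 g=1 clk=0 a=1 f=1 c=1
t4.Δ0 b=0 e=1 d=0 g=1 clk=0 a=1 f=1 c=1
t4.Δ1 b=0 e=1 d=0 g=1 clk=1 a=1 f=1 c=1
t4.Δ2 b=0 e=1 d=0 g=0 clk=1 a=1 f=1 c=1
t4.Δ3 b=0 e=1 d=0 g=0 clk=1 a=1 f=0 c=1
t4.Δ4 b=0 e=0 d=0 g=0 clk=1 a=1 f=0 c=1
t4.Δ5 b=0 e=0 d=1 g=0 clk=1 a=1 f=0 c=0
t4.Δ6 b=0 e=0 d=1 g=0 clk=1 a=0 f=0 c=0
t5.Δ0 b=0 e=0 d=1 g=0 clk=1 a=0 f=0 c=0
t5.Δ1 b=0 e=0 d=1 g=0 clk=0 a=0 f=0 c=0
t6.Δ0 b=0 e=0 d=1 g=0 clk=0 a=0 f=0 c=0
t6.Δ1 b=0 e=0 d=1 g=0 clk=1 a=0 f=0 c=0
t6.Δ2 b=1 e=0 d=1 g=0 clk=1 a=0 f=0 c=0
t6.Δ3 b=1 e=1 d=1 g=0 clk=1 a=1 f=1 c=0
t6.Δ4 b=1 e=0 d=0 g=0 clk=1 a=1 f=1 c=1
t6.Δ5 b=1 e=0 d=1 g=0 clk=1 a=1 f=1 c=0
t7.Δ0 b=1 e=0 d=1 g=0 clk=1 a=1 f=1 c=0
t7.Δ1 b=1 e=0 d=1 g=0 clk=0 a=1 f=1 c=0
t8.Δ0 b=1 e=0 d=1 g=0 clk=0 a=1 f=1 c=0
t8.Δ1 b=1 e=0 d=1 g=0 clk=1 a=1 f=1 c=0
t8.Δ2 b=0 e=0 d=1 g=1 clk=1 a=1 f=1 c=0
t8.Δ3 b=0 e=1 d=1 g=1 clk=1 a=0 f=1 c=1
t8.Δ4 b=0 e=1 d=0 g=1 clk=1 a=1 f=1 c=1
t9.Δ0 b=0 e=1 d=0 g=1 clk=1 a=1 f=1 c=1
t9.Δ1 b=0 e=1 d=0 g=1 clk=0 a=1 f=1 c=1
t10.Δ0 b=0 e=1 d=0 g=1 clk=0 a=1 f=1 c=1
t10.Δ1 b=0 e=1 d=0 g=1 clk=1 a=1 f=1 c=1
t10.Δ2 b=0 e=1 d=0 g=0 clk=1 a=1 f=1 c=1
t10.Δ3 b=0 e=1 d=0 g=0 clk=1 a=1 f=0 c=1
t10.Δ4 b=0 e=0 d=0 g=0 clk=1 a=1 f=0 c=1
t10.Δ5 b=0 e=0 d=1 g=0 clk=1 a=1 f=0 c=0
t10.Δ6 b=0 e=0 d=1 g=0 clk=1 a=0 f=0 c=0
t11.Δ0 b=0 e=0 d=1 g=0 clk=1 a=0 f=0 c=0
t11.Δ1 b=0 e=0 d=1 g=0 clk=0 a=0 f=0 c=0
t12.Δ0 b=0 e=0 d=1 g=0 clk=0 a=0 f=0 c=0
t12.Δ1 b=0 e=0 d=1 g=0 clk=1 a=0 f=0 c=0
t12.Δ2 b=1 e=0 d=1 g=0 clk=1 a=0 f=0 c=0
t12.Δ3 b=1 e=1 d=1 g=0 clk=1 a=1 f=1 c=0
t12.Δ4 b=1 e=0 d=0 g=0 clk=1 a=1 f=1 c=1
t12.Δ5 b=1 e=0 d=1 g=0 clk=1 a=1 f=1 c=0
t13.Δ0 b=1 e=0 d=1 g=0 clk=1 a=1 f=1 c=0
t13.Δ1 b=1 e=0 d=1 g=0 clk=0 a=1 f=1 c=0
t14.Δ0 b=1 e=0 d=1 g=0 clk=0 a=1 f=1 c=0
t14.Δ1 b=1 e=0 d=1 g=0 clk=1 a=1 f=1 c=0
t14.Δ2 b=0 e=0 d=1 g=1 clk=1 a=1 f=1 c=0
t14.Δ3 b=0 e=1 d=1 g=1 clk=1 a=0 f=1 c=1
t14.Δ4 b=0 e=1 d=0 g=1 clk=1 a=1 f=1 c=1
t15.Δ0 b=0 e=1 d=0 g=1 clk=1 a=1 f=1 c=1
t15.Δ1 b=0 e=1 d=0 g=1 clk=0 a=1 f=1 c=1
t16.Δ0 b=0 e=1 d=0 g=1 clk=0 a=1 f=1 c=1
t16.Δ1 b=0 e=1 d=0 g=1 clk=1 a=1 f=1 c=1
t16.Δ2 b=0 e=1 d=0 g=0 clk=1 a=1 f=1 c=1
t16.Δ3 b=0 e=1 d=0 g=0 clk=1 a=1 f=0 c=1
t16.Δ4 b=0 e=0 d=0 g=0 clk=1 a=1 f=0 c=1
t16.Δ5 b=0 e=0 d=1 g=0 clk=1 a=1 f=0 c=0
t16.Δ6 b=0 e=0 d=1 g=0 clk=1 a=0 f=0 c=0
t17.Δ0 b=0 e=0 d=1 g=0 clk=1 a=0 f=0 c=0
t17.Δ1 b=0 e=0 d=1 g=0 clk=0 a=0 f=0 c=0
t18.Δ0 b=0 e=0 d=1 g=0 clk=0 a=0 f=0 c=0
t18.Δ1 b=0 e=0 d=1 g=0 clk=1 a=0 f=0 c=0
t18.Δ2 b=1 e=0 d=1 g=0 clk=1 a=0 f=0 c=0
t18.Δ3 b=1 e=1 d=1 g=0 clk=1 a=1 f=1 c=0
t18.Δ4 b=1 e=0 d=0 g=0 clk=1 a=1 f=1 c=1
t18.Δ5 b=1 e=0 d=1 g=0 clk=1 a=1 f=1 c=0
t19.Δ0 b=1 e=0 d=1 g=0 clk=1 a=1 f=1 c=0
t19.Δ1 b=1 e=0 d=1 g=0 clk=0 a=1 f=1 c=0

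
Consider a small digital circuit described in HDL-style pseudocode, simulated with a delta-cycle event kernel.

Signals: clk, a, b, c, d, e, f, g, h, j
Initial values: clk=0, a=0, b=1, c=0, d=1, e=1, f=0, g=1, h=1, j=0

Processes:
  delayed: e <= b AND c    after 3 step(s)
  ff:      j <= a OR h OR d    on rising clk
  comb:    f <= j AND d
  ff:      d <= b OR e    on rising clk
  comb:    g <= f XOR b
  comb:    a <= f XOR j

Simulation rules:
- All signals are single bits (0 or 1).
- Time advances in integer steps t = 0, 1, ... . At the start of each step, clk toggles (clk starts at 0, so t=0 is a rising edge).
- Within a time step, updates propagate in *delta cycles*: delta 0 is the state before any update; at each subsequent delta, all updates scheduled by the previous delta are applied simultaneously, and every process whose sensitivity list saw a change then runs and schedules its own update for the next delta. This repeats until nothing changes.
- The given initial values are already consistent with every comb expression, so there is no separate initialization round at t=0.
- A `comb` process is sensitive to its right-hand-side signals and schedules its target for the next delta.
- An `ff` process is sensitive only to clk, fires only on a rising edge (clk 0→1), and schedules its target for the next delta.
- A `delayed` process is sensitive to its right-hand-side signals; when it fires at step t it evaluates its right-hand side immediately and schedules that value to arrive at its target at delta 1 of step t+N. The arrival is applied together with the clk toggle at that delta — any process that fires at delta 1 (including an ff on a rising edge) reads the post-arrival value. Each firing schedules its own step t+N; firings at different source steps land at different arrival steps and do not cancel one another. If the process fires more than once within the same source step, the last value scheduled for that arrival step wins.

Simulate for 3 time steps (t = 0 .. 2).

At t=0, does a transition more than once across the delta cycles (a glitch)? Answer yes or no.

t=0 Δ0: a=0 g=1 d=1 b=1 j=0 clk=0 e=1 h=1 f=0 c=0
  Δ1: clk:0→1
  Δ2: j:0→1
  Δ3: a:0→1, f:0→1
  Δ4: a:1→0, g:1→0
  (4Δ to stable)
t=1 Δ0: a=0 g=0 d=1 b=1 j=1 clk=1 e=1 h=1 f=1 c=0
  Δ1: clk:1→0
  (1Δ to stable)
t=2 Δ0: a=0 g=0 d=1 b=1 j=1 clk=0 e=1 h=1 f=1 c=0
  Δ1: clk:0→1
  (1Δ to stable)

yes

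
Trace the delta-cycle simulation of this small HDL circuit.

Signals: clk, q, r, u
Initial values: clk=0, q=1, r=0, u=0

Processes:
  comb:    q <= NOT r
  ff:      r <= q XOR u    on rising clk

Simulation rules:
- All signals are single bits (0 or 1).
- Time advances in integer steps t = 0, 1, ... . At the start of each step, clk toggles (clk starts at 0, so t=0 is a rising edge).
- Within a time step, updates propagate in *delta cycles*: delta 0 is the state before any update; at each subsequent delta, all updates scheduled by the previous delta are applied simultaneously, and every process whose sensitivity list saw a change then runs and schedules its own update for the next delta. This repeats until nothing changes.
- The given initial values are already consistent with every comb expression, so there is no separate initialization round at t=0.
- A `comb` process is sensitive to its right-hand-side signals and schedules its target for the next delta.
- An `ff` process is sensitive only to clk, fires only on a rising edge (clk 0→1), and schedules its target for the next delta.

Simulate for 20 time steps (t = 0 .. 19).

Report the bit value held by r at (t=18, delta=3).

t0.Δ0 clk=0 r=0 q=1 u=0
t0.Δ1 clk=1 r=0 q=1 u=0
t0.Δ2 clk=1 r=1 q=1 u=0
t0.Δ3 clk=1 r=1 q=0 u=0
t1.Δ0 clk=1 r=1 q=0 u=0
t1.Δ1 clk=0 r=1 q=0 u=0
t2.Δ0 clk=0 r=1 q=0 u=0
t2.Δ1 clk=1 r=1 q=0 u=0
t2.Δ2 clk=1 r=0 q=0 u=0
t2.Δ3 clk=1 r=0 q=1 u=0
t3.Δ0 clk=1 r=0 q=1 u=0
t3.Δ1 clk=0 r=0 q=1 u=0
t4.Δ0 clk=0 r=0 q=1 u=0
t4.Δ1 clk=1 r=0 q=1 u=0
t4.Δ2 clk=1 r=1 q=1 u=0
t4.Δ3 clk=1 r=1 q=0 u=0
t5.Δ0 clk=1 r=1 q=0 u=0
t5.Δ1 clk=0 r=1 q=0 u=0
t6.Δ0 clk=0 r=1 q=0 u=0
t6.Δ1 clk=1 r=1 q=0 u=0
t6.Δ2 clk=1 r=0 q=0 u=0
t6.Δ3 clk=1 r=0 q=1 u=0
t7.Δ0 clk=1 r=0 q=1 u=0
t7.Δ1 clk=0 r=0 q=1 u=0
t8.Δ0 clk=0 r=0 q=1 u=0
t8.Δ1 clk=1 r=0 q=1 u=0
t8.Δ2 clk=1 r=1 q=1 u=0
t8.Δ3 clk=1 r=1 q=0 u=0
t9.Δ0 clk=1 r=1 q=0 u=0
t9.Δ1 clk=0 r=1 q=0 u=0
t10.Δ0 clk=0 r=1 q=0 u=0
t10.Δ1 clk=1 r=1 q=0 u=0
t10.Δ2 clk=1 r=0 q=0 u=0
t10.Δ3 clk=1 r=0 q=1 u=0
t11.Δ0 clk=1 r=0 q=1 u=0
t11.Δ1 clk=0 r=0 q=1 u=0
t12.Δ0 clk=0 r=0 q=1 u=0
t12.Δ1 clk=1 r=0 q=1 u=0
t12.Δ2 clk=1 r=1 q=1 u=0
t12.Δ3 clk=1 r=1 q=0 u=0
t13.Δ0 clk=1 r=1 q=0 u=0
t13.Δ1 clk=0 r=1 q=0 u=0
t14.Δ0 clk=0 r=1 q=0 u=0
t14.Δ1 clk=1 r=1 q=0 u=0
t14.Δ2 clk=1 r=0 q=0 u=0
t14.Δ3 clk=1 r=0 q=1 u=0
t15.Δ0 clk=1 r=0 q=1 u=0
t15.Δ1 clk=0 r=0 q=1 u=0
t16.Δ0 clk=0 r=0 q=1 u=0
t16.Δ1 clk=1 r=0 q=1 u=0
t16.Δ2 clk=1 r=1 q=1 u=0
t16.Δ3 clk=1 r=1 q=0 u=0
t17.Δ0 clk=1 r=1 q=0 u=0
t17.Δ1 clk=0 r=1 q=0 u=0
t18.Δ0 clk=0 r=1 q=0 u=0
t18.Δ1 clk=1 r=1 q=0 u=0
t18.Δ2 clk=1 r=0 q=0 u=0
t18.Δ3 clk=1 r=0 q=1 u=0
t19.Δ0 clk=1 r=0 q=1 u=0
t19.Δ1 clk=0 r=0 q=1 u=0

0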